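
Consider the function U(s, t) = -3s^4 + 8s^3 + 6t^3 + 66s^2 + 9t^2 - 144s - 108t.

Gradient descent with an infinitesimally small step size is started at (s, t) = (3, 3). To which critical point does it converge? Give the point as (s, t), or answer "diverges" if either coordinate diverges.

(1, 2)

U is separable, so gradient descent decouples: s follows -∂U/∂s, t follows -∂U/∂t.
∂U/∂s = -12(s - 4)(s - 1)(s + 3); at s=3 this is 144, so s decreases.
∂U/∂t = 18(t - 2)(t + 3); at t=3 this is 108, so t decreases.
s converges to its nearest critical value 1 (a local min of the s-part); t converges to 2. The iterate converges to (1, 2).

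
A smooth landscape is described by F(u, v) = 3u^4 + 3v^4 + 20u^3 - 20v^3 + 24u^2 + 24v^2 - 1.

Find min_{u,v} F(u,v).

-257

F(u,v) separates as P(u) + Q(v) − 1, so its minimum is min P + min Q − 1.
P'(u) = 12u(u + 1)(u + 4) vanishes at u ∈ {-4, -1, 0}; Q'(v) = 12v(v - 4)(v - 1) vanishes at v ∈ {0, 1, 4}.
Local minima of P (where P''>0): P(-4)=-128, P(0)=0. Local minima of Q: Q(0)=0, Q(4)=-128.
So the global minimum of F is P(-4) + Q(4) − 1 = -128 − 128 − 1 = -257, attained at (-4, 4).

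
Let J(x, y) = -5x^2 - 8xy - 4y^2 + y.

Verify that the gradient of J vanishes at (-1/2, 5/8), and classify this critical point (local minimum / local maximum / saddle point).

∇J = (-10x - 8y, -8x - 8y + 1); substituting (-1/2, 5/8) gives ∇J = (0, 0), so (-1/2, 5/8) is indeed a critical point.
The Hessian of J is constant: H = [[-10, -8], [-8, -8]].
det(H) = (-10)·(-8) − (-8)² = 16.
det(H) > 0 and tr(H) = -18 < 0, so H is negative definite and the point is a local maximum.

local maximum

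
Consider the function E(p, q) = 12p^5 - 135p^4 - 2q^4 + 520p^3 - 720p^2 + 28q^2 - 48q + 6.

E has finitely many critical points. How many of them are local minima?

E separates as a function of p plus a function of q, so ∇E=0 decouples.
∂E/∂p = 60p(p - 4)(p - 3)(p - 2) = 0 at p ∈ {0, 2, 3, 4}; ∂E/∂q = -8(q - 2)(q - 1)(q + 3) = 0 at q ∈ {-3, 1, 2}.
The Hessian is diagonal: diag(E_pp, E_qq). Second derivatives: E_pp(0)=-1440, E_pp(2)=240, E_pp(3)=-180, E_pp(4)=480; E_qq(-3)=-160, E_qq(1)=32, E_qq(2)=-40.
Local minima occur where both diagonal entries positive: (2, 1), (4, 1). Count: 2.

2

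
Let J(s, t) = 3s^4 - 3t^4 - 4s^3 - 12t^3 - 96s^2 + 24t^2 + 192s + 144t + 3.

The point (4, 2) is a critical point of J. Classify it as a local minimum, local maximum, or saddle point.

saddle point

The mixed partial ∂²J/∂s∂t is 0, so the Hessian at any point is diag(J_ss, J_tt) = diag(12(3s^2 - 2s - 16), 12(-3t^2 - 6t + 4)).
At (4, 2): H = diag(288, -240).
The eigenvalues have opposite signs, so H is indefinite: a saddle point.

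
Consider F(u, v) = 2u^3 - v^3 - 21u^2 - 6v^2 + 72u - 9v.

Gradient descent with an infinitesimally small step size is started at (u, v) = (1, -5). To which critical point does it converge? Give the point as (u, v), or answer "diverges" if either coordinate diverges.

F is separable, so gradient descent decouples: u follows -∂F/∂u, v follows -∂F/∂v.
∂F/∂u = 6(u - 4)(u - 3); at u=1 this is 36, so u decreases.
∂F/∂v = -3(v + 1)(v + 3); at v=-5 this is -24, so v increases.
The u-coordinate has no critical point in that direction and runs off to infinity.

diverges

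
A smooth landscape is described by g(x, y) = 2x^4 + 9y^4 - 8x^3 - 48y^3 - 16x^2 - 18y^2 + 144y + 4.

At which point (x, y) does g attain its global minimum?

(4, 4)

g(x,y) separates as P(x) + Q(y) + 4, so its minimum is min P + min Q + 4.
P'(x) = 8x(x - 4)(x + 1) vanishes at x ∈ {-1, 0, 4}; Q'(y) = 36(y - 4)(y - 1)(y + 1) vanishes at y ∈ {-1, 1, 4}.
Local minima of P (where P''>0): P(-1)=-6, P(4)=-256. Local minima of Q: Q(-1)=-105, Q(4)=-480.
So the global minimum of g is P(4) + Q(4) + 4 = -256 − 480 + 4 = -732, attained at (4, 4).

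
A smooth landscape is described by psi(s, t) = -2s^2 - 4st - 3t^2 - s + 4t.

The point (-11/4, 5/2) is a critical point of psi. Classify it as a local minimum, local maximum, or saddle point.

local maximum

The Hessian of psi is constant: H = [[-4, -4], [-4, -6]].
det(H) = (-4)·(-6) − (-4)² = 8.
det(H) > 0 and tr(H) = -10 < 0, so H is negative definite and the point is a local maximum.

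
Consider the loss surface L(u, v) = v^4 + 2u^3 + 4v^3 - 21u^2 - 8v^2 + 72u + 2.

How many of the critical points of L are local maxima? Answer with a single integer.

1

L separates as a function of u plus a function of v, so ∇L=0 decouples.
∂L/∂u = 6(u - 4)(u - 3) = 0 at u ∈ {3, 4}; ∂L/∂v = 4v(v - 1)(v + 4) = 0 at v ∈ {-4, 0, 1}.
The Hessian is diagonal: diag(L_uu, L_vv). Second derivatives: L_uu(3)=-6, L_uu(4)=6; L_vv(-4)=80, L_vv(0)=-16, L_vv(1)=20.
Local maxima occur where both diagonal entries negative: (3, 0). Count: 1.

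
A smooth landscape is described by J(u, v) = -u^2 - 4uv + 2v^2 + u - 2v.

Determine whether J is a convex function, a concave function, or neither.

J is quadratic, so its Hessian is the constant matrix H = [[-2, -4], [-4, 4]].
det(H) = -24, tr(H) = 2.
det(H) < 0, so H is indefinite: neither convex nor concave.

neither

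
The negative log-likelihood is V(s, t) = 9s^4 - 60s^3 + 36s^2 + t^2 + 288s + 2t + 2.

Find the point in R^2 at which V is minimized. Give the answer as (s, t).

(-1, -1)

V(s,t) separates as P(s) + Q(t) + 2, so its minimum is min P + min Q + 2.
P'(s) = 36(s - 4)(s - 2)(s + 1) vanishes at s ∈ {-1, 2, 4}; Q'(t) = 2(t + 1) vanishes at t ∈ {-1}.
Local minima of P (where P''>0): P(-1)=-183, P(4)=192. Local minima of Q: Q(-1)=-1.
So the global minimum of V is P(-1) + Q(-1) + 2 = -183 − 1 + 2 = -182, attained at (-1, -1).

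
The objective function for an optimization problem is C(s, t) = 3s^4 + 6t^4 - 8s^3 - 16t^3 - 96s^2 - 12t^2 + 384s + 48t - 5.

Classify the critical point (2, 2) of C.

saddle point

The mixed partial ∂²C/∂s∂t is 0, so the Hessian at any point is diag(C_ss, C_tt) = diag(12(3s^2 - 4s - 16), 24(3t^2 - 4t - 1)).
At (2, 2): H = diag(-144, 72).
The eigenvalues have opposite signs, so H is indefinite: a saddle point.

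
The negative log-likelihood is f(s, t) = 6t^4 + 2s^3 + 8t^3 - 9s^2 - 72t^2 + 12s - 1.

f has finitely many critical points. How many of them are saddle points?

3

f separates as a function of s plus a function of t, so ∇f=0 decouples.
∂f/∂s = 6(s - 2)(s - 1) = 0 at s ∈ {1, 2}; ∂f/∂t = 24t(t - 2)(t + 3) = 0 at t ∈ {-3, 0, 2}.
The Hessian is diagonal: diag(f_ss, f_tt). Second derivatives: f_ss(1)=-6, f_ss(2)=6; f_tt(-3)=360, f_tt(0)=-144, f_tt(2)=240.
Saddle points occur where the two diagonal entries have opposite signs: (1, -3), (1, 2), (2, 0). Count: 3.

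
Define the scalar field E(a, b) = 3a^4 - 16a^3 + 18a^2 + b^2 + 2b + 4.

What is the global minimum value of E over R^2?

-24

E(a,b) separates as P(a) + Q(b) + 4, so its minimum is min P + min Q + 4.
P'(a) = 12a(a - 3)(a - 1) vanishes at a ∈ {0, 1, 3}; Q'(b) = 2b + 2 vanishes at b ∈ {-1}.
Local minima of P (where P''>0): P(0)=0, P(3)=-27. Local minima of Q: Q(-1)=-1.
So the global minimum of E is P(3) + Q(-1) + 4 = -27 − 1 + 4 = -24, attained at (3, -1).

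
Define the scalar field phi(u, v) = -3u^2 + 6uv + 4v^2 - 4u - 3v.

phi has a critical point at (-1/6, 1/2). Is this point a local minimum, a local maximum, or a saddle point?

saddle point

The Hessian of phi is constant: H = [[-6, 6], [6, 8]].
det(H) = (-6)·8 − 6² = -84.
Since det(H) < 0, H is indefinite and the critical point is a saddle point.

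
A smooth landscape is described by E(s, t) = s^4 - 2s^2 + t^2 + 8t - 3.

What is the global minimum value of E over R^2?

-20

E(s,t) separates as P(s) + Q(t) − 3, so its minimum is min P + min Q − 3.
P'(s) = 4s(s - 1)(s + 1) vanishes at s ∈ {-1, 0, 1}; Q'(t) = 2(t + 4) vanishes at t ∈ {-4}.
Local minima of P (where P''>0): P(-1)=-1, P(1)=-1. Local minima of Q: Q(-4)=-16.
So the global minimum of E is P(-1) + Q(-4) − 3 = -1 − 16 − 3 = -20, attained at (-1, -4).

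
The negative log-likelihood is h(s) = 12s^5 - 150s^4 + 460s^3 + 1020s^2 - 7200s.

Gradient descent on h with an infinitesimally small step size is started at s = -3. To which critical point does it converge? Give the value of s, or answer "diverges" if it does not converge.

h'(s) = 60(s - 5)(s - 4)(s - 3)(s + 2), so h'(-3) = 20160.
Gradient descent moves in the -h' direction, i.e. s is decreasing.
There is no critical point below s=-3, and h' keeps the same sign, so the iterate runs off to −∞.

diverges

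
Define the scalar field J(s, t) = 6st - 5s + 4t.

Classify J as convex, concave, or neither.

neither

J is quadratic, so its Hessian is the constant matrix H = [[0, 6], [6, 0]].
det(H) = -36, tr(H) = 0.
det(H) < 0, so H is indefinite: neither convex nor concave.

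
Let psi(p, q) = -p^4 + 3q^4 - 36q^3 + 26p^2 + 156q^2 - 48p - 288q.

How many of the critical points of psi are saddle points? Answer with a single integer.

psi separates as a function of p plus a function of q, so ∇psi=0 decouples.
∂psi/∂p = -4(p - 3)(p - 1)(p + 4) = 0 at p ∈ {-4, 1, 3}; ∂psi/∂q = 12(q - 4)(q - 3)(q - 2) = 0 at q ∈ {2, 3, 4}.
The Hessian is diagonal: diag(psi_pp, psi_qq). Second derivatives: psi_pp(-4)=-140, psi_pp(1)=40, psi_pp(3)=-56; psi_qq(2)=24, psi_qq(3)=-12, psi_qq(4)=24.
Saddle points occur where the two diagonal entries have opposite signs: (-4, 2), (-4, 4), (1, 3), (3, 2), (3, 4). Count: 5.

5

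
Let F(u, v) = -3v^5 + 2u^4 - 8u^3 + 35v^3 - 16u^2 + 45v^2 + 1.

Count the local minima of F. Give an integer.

F separates as a function of u plus a function of v, so ∇F=0 decouples.
∂F/∂u = 8u(u - 4)(u + 1) = 0 at u ∈ {-1, 0, 4}; ∂F/∂v = -15v(v - 3)(v + 1)(v + 2) = 0 at v ∈ {-2, -1, 0, 3}.
The Hessian is diagonal: diag(F_uu, F_vv). Second derivatives: F_uu(-1)=40, F_uu(0)=-32, F_uu(4)=160; F_vv(-2)=150, F_vv(-1)=-60, F_vv(0)=90, F_vv(3)=-900.
Local minima occur where both diagonal entries positive: (-1, -2), (-1, 0), (4, -2), (4, 0). Count: 4.

4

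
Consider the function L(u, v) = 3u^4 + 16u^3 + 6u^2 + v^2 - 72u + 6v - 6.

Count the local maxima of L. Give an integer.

L separates as a function of u plus a function of v, so ∇L=0 decouples.
∂L/∂u = 12(u - 1)(u + 2)(u + 3) = 0 at u ∈ {-3, -2, 1}; ∂L/∂v = 2(v + 3) = 0 at v ∈ {-3}.
The Hessian is diagonal: diag(L_uu, L_vv). Second derivatives: L_uu(-3)=48, L_uu(-2)=-36, L_uu(1)=144; L_vv(-3)=2.
Local maxima occur where both diagonal entries negative: none. Count: 0.

0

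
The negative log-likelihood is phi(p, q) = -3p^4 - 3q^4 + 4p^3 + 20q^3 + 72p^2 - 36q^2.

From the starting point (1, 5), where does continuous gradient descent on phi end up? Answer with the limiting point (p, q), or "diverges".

phi is separable, so gradient descent decouples: p follows -∂phi/∂p, q follows -∂phi/∂q.
∂phi/∂p = -12p(p - 4)(p + 3); at p=1 this is 144, so p decreases.
∂phi/∂q = -12q(q - 3)(q - 2); at q=5 this is -360, so q increases.
The q-coordinate has no critical point in that direction and runs off to infinity.

diverges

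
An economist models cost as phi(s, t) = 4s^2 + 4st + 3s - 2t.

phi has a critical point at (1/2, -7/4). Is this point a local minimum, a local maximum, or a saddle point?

saddle point

The Hessian of phi is constant: H = [[8, 4], [4, 0]].
det(H) = 8·0 − 4² = -16.
Since det(H) < 0, H is indefinite and the critical point is a saddle point.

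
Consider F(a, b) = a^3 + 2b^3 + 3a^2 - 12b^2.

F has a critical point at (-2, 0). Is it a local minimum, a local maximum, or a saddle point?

The mixed partial ∂²F/∂a∂b is 0, so the Hessian at any point is diag(F_aa, F_bb) = diag(6(a + 1), 12(b - 2)).
At (-2, 0): H = diag(-6, -24).
Both eigenvalues are negative, so H is negative definite: a local maximum.

local maximum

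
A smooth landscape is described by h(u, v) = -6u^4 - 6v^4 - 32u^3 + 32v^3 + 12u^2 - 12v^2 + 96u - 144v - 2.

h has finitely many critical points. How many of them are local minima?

h separates as a function of u plus a function of v, so ∇h=0 decouples.
∂h/∂u = -24(u - 1)(u + 1)(u + 4) = 0 at u ∈ {-4, -1, 1}; ∂h/∂v = -24(v - 3)(v - 2)(v + 1) = 0 at v ∈ {-1, 2, 3}.
The Hessian is diagonal: diag(h_uu, h_vv). Second derivatives: h_uu(-4)=-360, h_uu(-1)=144, h_uu(1)=-240; h_vv(-1)=-288, h_vv(2)=72, h_vv(3)=-96.
Local minima occur where both diagonal entries positive: (-1, 2). Count: 1.

1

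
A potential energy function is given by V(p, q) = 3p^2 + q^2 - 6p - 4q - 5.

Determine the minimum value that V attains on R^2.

V(p,q) separates as A(p) + B(q) − 5, so its minimum is min A + min B − 5.
A'(p) = 6p - 6 vanishes at p ∈ {1}; B'(q) = 2q - 4 vanishes at q ∈ {2}.
Local minima of A (where A''>0): A(1)=-3. Local minima of B: B(2)=-4.
So the global minimum of V is A(1) + B(2) − 5 = -3 − 4 − 5 = -12, attained at (1, 2).

-12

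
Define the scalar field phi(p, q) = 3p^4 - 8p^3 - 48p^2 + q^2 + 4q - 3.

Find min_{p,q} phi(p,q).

phi(p,q) separates as A(p) + B(q) − 3, so its minimum is min A + min B − 3.
A'(p) = 12p(p - 4)(p + 2) vanishes at p ∈ {-2, 0, 4}; B'(q) = 2q + 4 vanishes at q ∈ {-2}.
Local minima of A (where A''>0): A(-2)=-80, A(4)=-512. Local minima of B: B(-2)=-4.
So the global minimum of phi is A(4) + B(-2) − 3 = -512 − 4 − 3 = -519, attained at (4, -2).

-519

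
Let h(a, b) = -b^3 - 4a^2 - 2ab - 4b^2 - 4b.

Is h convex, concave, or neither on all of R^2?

neither

The term -b^3 is cubic, so the Hessian is not constant.
∂²h/∂b² = -6b - 8, which takes both signs as b varies (negative for sufficiently large b). A diagonal entry of the Hessian changing sign means the Hessian is neither positive- nor negative-semidefinite on all of R^2.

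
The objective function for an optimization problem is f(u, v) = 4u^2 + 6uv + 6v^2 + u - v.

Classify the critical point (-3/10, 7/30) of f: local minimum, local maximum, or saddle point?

The Hessian of f is constant: H = [[8, 6], [6, 12]].
det(H) = 8·12 − 6² = 60.
det(H) > 0 and tr(H) = 20 > 0, so H is positive definite and the point is a local minimum.

local minimum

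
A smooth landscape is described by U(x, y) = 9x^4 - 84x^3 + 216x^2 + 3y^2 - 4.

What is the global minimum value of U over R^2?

U(x,y) separates as P(x) + Q(y) − 4, so its minimum is min P + min Q − 4.
P'(x) = 36x(x - 4)(x - 3) vanishes at x ∈ {0, 3, 4}; Q'(y) = 6y vanishes at y ∈ {0}.
Local minima of P (where P''>0): P(0)=0, P(4)=384. Local minima of Q: Q(0)=0.
So the global minimum of U is P(0) + Q(0) − 4 = 0 + 0 − 4 = -4, attained at (0, 0).

-4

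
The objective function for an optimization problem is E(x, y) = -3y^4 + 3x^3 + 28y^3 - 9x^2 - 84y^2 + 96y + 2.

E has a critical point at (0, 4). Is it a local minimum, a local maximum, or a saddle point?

local maximum

The mixed partial ∂²E/∂x∂y is 0, so the Hessian at any point is diag(E_xx, E_yy) = diag(18(x - 1), 12(-3y^2 + 14y - 14)).
At (0, 4): H = diag(-18, -72).
Both eigenvalues are negative, so H is negative definite: a local maximum.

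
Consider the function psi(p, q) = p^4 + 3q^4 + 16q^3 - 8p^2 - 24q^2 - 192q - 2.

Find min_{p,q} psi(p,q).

-322

psi(p,q) separates as A(p) + B(q) − 2, so its minimum is min A + min B − 2.
A'(p) = 4p(p - 2)(p + 2) vanishes at p ∈ {-2, 0, 2}; B'(q) = 12(q - 2)(q + 2)(q + 4) vanishes at q ∈ {-4, -2, 2}.
Local minima of A (where A''>0): A(-2)=-16, A(2)=-16. Local minima of B: B(-4)=128, B(2)=-304.
So the global minimum of psi is A(-2) + B(2) − 2 = -16 − 304 − 2 = -322, attained at (-2, 2).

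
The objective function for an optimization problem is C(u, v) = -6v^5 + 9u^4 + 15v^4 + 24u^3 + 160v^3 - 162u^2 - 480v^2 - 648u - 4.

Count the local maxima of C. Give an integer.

2

C separates as a function of u plus a function of v, so ∇C=0 decouples.
∂C/∂u = 36(u - 3)(u + 2)(u + 3) = 0 at u ∈ {-3, -2, 3}; ∂C/∂v = -30v(v - 4)(v - 2)(v + 4) = 0 at v ∈ {-4, 0, 2, 4}.
The Hessian is diagonal: diag(C_uu, C_vv). Second derivatives: C_uu(-3)=216, C_uu(-2)=-180, C_uu(3)=1080; C_vv(-4)=5760, C_vv(0)=-960, C_vv(2)=720, C_vv(4)=-1920.
Local maxima occur where both diagonal entries negative: (-2, 0), (-2, 4). Count: 2.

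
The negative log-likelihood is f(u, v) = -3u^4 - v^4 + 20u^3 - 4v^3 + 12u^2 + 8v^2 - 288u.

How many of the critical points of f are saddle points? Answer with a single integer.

4

f separates as a function of u plus a function of v, so ∇f=0 decouples.
∂f/∂u = -12(u - 4)(u - 3)(u + 2) = 0 at u ∈ {-2, 3, 4}; ∂f/∂v = -4v(v - 1)(v + 4) = 0 at v ∈ {-4, 0, 1}.
The Hessian is diagonal: diag(f_uu, f_vv). Second derivatives: f_uu(-2)=-360, f_uu(3)=60, f_uu(4)=-72; f_vv(-4)=-80, f_vv(0)=16, f_vv(1)=-20.
Saddle points occur where the two diagonal entries have opposite signs: (-2, 0), (3, -4), (3, 1), (4, 0). Count: 4.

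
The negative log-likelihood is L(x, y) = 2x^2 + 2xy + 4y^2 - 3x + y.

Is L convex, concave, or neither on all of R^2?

convex

L is quadratic, so its Hessian is the constant matrix H = [[4, 2], [2, 8]].
det(H) = 28, tr(H) = 12.
det(H) > 0 and tr(H) > 0, so H is positive definite everywhere: convex.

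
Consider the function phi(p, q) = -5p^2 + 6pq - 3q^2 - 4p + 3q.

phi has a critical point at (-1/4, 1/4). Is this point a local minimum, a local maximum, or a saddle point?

The Hessian of phi is constant: H = [[-10, 6], [6, -6]].
det(H) = (-10)·(-6) − 6² = 24.
det(H) > 0 and tr(H) = -16 < 0, so H is negative definite and the point is a local maximum.

local maximum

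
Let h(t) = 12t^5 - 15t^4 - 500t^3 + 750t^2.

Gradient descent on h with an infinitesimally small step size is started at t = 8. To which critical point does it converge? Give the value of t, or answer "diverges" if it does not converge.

5

h'(t) = 60t(t - 5)(t - 1)(t + 5), so h'(8) = 131040.
Gradient descent moves in the -h' direction, i.e. t is decreasing.
The nearest critical point in that direction is t = 5, where h'' = 12000 > 0 (a local minimum). The iterate converges there.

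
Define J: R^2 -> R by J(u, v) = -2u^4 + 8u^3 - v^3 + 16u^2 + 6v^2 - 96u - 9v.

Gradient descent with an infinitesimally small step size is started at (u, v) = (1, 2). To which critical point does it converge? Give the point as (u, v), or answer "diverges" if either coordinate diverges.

(2, 1)

J is separable, so gradient descent decouples: u follows -∂J/∂u, v follows -∂J/∂v.
∂J/∂u = -8(u - 3)(u - 2)(u + 2); at u=1 this is -48, so u increases.
∂J/∂v = -3(v - 3)(v - 1); at v=2 this is 3, so v decreases.
u converges to its nearest critical value 2 (a local min of the u-part); v converges to 1. The iterate converges to (2, 1).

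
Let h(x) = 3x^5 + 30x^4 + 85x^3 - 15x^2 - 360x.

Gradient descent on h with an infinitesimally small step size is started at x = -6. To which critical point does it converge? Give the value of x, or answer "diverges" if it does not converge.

h'(x) = 15(x - 1)(x + 2)(x + 3)(x + 4), so h'(-6) = 2520.
Gradient descent moves in the -h' direction, i.e. x is decreasing.
There is no critical point below x=-6, and h' keeps the same sign, so the iterate runs off to −∞.

diverges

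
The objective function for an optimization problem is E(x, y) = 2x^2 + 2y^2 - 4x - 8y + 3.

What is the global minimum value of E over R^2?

-7

E(x,y) separates as P(x) + Q(y) + 3, so its minimum is min P + min Q + 3.
P'(x) = 4x - 4 vanishes at x ∈ {1}; Q'(y) = 4y - 8 vanishes at y ∈ {2}.
Local minima of P (where P''>0): P(1)=-2. Local minima of Q: Q(2)=-8.
So the global minimum of E is P(1) + Q(2) + 3 = -2 − 8 + 3 = -7, attained at (1, 2).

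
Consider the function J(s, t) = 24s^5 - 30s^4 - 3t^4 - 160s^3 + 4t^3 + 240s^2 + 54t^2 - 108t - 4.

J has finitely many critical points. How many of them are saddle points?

J separates as a function of s plus a function of t, so ∇J=0 decouples.
∂J/∂s = 120s(s - 2)(s - 1)(s + 2) = 0 at s ∈ {-2, 0, 1, 2}; ∂J/∂t = -12(t - 3)(t - 1)(t + 3) = 0 at t ∈ {-3, 1, 3}.
The Hessian is diagonal: diag(J_ss, J_tt). Second derivatives: J_ss(-2)=-2880, J_ss(0)=480, J_ss(1)=-360, J_ss(2)=960; J_tt(-3)=-288, J_tt(1)=96, J_tt(3)=-144.
Saddle points occur where the two diagonal entries have opposite signs: (-2, 1), (0, -3), (0, 3), (1, 1), (2, -3), (2, 3). Count: 6.

6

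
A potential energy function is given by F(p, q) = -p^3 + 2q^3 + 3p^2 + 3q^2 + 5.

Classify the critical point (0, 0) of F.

The mixed partial ∂²F/∂p∂q is 0, so the Hessian at any point is diag(F_pp, F_qq) = diag(6(-p + 1), 6(2q + 1)).
At (0, 0): H = diag(6, 6).
Both eigenvalues are positive, so H is positive definite: a local minimum.

local minimum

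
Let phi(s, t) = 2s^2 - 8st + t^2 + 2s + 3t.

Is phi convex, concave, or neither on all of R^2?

phi is quadratic, so its Hessian is the constant matrix H = [[4, -8], [-8, 2]].
det(H) = -56, tr(H) = 6.
det(H) < 0, so H is indefinite: neither convex nor concave.

neither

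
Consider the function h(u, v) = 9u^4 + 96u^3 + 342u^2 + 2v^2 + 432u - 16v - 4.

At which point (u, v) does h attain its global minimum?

h(u,v) separates as P(u) + Q(v) − 4, so its minimum is min P + min Q − 4.
P'(u) = 36(u + 1)(u + 3)(u + 4) vanishes at u ∈ {-4, -3, -1}; Q'(v) = 4v - 16 vanishes at v ∈ {4}.
Local minima of P (where P''>0): P(-4)=-96, P(-1)=-177. Local minima of Q: Q(4)=-32.
So the global minimum of h is P(-1) + Q(4) − 4 = -177 − 32 − 4 = -213, attained at (-1, 4).

(-1, 4)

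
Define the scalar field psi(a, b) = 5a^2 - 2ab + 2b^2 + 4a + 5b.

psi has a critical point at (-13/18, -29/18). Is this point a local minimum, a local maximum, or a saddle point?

The Hessian of psi is constant: H = [[10, -2], [-2, 4]].
det(H) = 10·4 − (-2)² = 36.
det(H) > 0 and tr(H) = 14 > 0, so H is positive definite and the point is a local minimum.

local minimum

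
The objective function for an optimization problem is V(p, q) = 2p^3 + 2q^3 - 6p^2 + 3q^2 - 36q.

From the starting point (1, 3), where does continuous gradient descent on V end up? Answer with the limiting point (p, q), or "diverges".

(2, 2)

V is separable, so gradient descent decouples: p follows -∂V/∂p, q follows -∂V/∂q.
∂V/∂p = 6p(p - 2); at p=1 this is -6, so p increases.
∂V/∂q = 6(q - 2)(q + 3); at q=3 this is 36, so q decreases.
p converges to its nearest critical value 2 (a local min of the p-part); q converges to 2. The iterate converges to (2, 2).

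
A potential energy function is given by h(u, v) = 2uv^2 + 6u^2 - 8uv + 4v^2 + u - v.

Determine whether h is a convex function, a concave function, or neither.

The term 2uv^2 is cubic, so the Hessian is not constant.
∂²h/∂v² = 4u + 8, which takes both signs as u varies (negative for sufficiently negative u). A diagonal entry of the Hessian changing sign means the Hessian is neither positive- nor negative-semidefinite on all of R^2.

neither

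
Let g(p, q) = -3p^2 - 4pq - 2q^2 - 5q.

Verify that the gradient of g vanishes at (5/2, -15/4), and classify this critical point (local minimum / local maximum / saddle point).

∇g = (-6p - 4q, -4p - 4q - 5); substituting (5/2, -15/4) gives ∇g = (0, 0), so (5/2, -15/4) is indeed a critical point.
The Hessian of g is constant: H = [[-6, -4], [-4, -4]].
det(H) = (-6)·(-4) − (-4)² = 8.
det(H) > 0 and tr(H) = -10 < 0, so H is negative definite and the point is a local maximum.

local maximum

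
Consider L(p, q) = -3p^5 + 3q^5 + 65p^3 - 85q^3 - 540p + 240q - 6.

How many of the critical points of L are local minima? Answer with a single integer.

L separates as a function of p plus a function of q, so ∇L=0 decouples.
∂L/∂p = -15(p - 3)(p - 2)(p + 2)(p + 3) = 0 at p ∈ {-3, -2, 2, 3}; ∂L/∂q = 15(q - 4)(q - 1)(q + 1)(q + 4) = 0 at q ∈ {-4, -1, 1, 4}.
The Hessian is diagonal: diag(L_pp, L_qq). Second derivatives: L_pp(-3)=450, L_pp(-2)=-300, L_pp(2)=300, L_pp(3)=-450; L_qq(-4)=-1800, L_qq(-1)=450, L_qq(1)=-450, L_qq(4)=1800.
Local minima occur where both diagonal entries positive: (-3, -1), (-3, 4), (2, -1), (2, 4). Count: 4.

4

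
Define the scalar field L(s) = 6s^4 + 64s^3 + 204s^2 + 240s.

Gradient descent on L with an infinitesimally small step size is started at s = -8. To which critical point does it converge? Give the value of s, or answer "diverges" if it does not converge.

-5

L'(s) = 24(s + 1)(s + 2)(s + 5), so L'(-8) = -3024.
Gradient descent moves in the -L' direction, i.e. s is increasing.
The nearest critical point in that direction is s = -5, where L'' = 288 > 0 (a local minimum). The iterate converges there.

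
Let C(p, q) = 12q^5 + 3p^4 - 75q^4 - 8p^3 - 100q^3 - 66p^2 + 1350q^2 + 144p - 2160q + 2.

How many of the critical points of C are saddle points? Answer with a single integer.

C separates as a function of p plus a function of q, so ∇C=0 decouples.
∂C/∂p = 12(p - 4)(p - 1)(p + 3) = 0 at p ∈ {-3, 1, 4}; ∂C/∂q = 60(q - 4)(q - 3)(q - 1)(q + 3) = 0 at q ∈ {-3, 1, 3, 4}.
The Hessian is diagonal: diag(C_pp, C_qq). Second derivatives: C_pp(-3)=336, C_pp(1)=-144, C_pp(4)=252; C_qq(-3)=-10080, C_qq(1)=1440, C_qq(3)=-720, C_qq(4)=1260.
Saddle points occur where the two diagonal entries have opposite signs: (-3, -3), (-3, 3), (1, 1), (1, 4), (4, -3), (4, 3). Count: 6.

6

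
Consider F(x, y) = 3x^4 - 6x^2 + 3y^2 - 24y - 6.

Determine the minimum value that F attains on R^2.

-57

F(x,y) separates as P(x) + Q(y) − 6, so its minimum is min P + min Q − 6.
P'(x) = 12x(x - 1)(x + 1) vanishes at x ∈ {-1, 0, 1}; Q'(y) = 6y - 24 vanishes at y ∈ {4}.
Local minima of P (where P''>0): P(-1)=-3, P(1)=-3. Local minima of Q: Q(4)=-48.
So the global minimum of F is P(-1) + Q(4) − 6 = -3 − 48 − 6 = -57, attained at (-1, 4).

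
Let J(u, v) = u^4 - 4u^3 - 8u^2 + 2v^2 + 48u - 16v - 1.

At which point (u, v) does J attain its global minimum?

(-2, 4)

J(u,v) separates as P(u) + Q(v) − 1, so its minimum is min P + min Q − 1.
P'(u) = 4(u - 3)(u - 2)(u + 2) vanishes at u ∈ {-2, 2, 3}; Q'(v) = 4v - 16 vanishes at v ∈ {4}.
Local minima of P (where P''>0): P(-2)=-80, P(3)=45. Local minima of Q: Q(4)=-32.
So the global minimum of J is P(-2) + Q(4) − 1 = -80 − 32 − 1 = -113, attained at (-2, 4).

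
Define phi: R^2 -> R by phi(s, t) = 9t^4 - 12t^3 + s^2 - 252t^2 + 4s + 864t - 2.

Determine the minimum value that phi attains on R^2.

-4422

phi(s,t) separates as P(s) + Q(t) − 2, so its minimum is min P + min Q − 2.
P'(s) = 2s + 4 vanishes at s ∈ {-2}; Q'(t) = 36(t - 3)(t - 2)(t + 4) vanishes at t ∈ {-4, 2, 3}.
Local minima of P (where P''>0): P(-2)=-4. Local minima of Q: Q(-4)=-4416, Q(3)=729.
So the global minimum of phi is P(-2) + Q(-4) − 2 = -4 − 4416 − 2 = -4422, attained at (-2, -4).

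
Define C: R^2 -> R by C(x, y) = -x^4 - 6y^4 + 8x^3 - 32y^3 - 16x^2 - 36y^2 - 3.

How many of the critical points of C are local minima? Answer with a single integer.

1

C separates as a function of x plus a function of y, so ∇C=0 decouples.
∂C/∂x = -4x(x - 4)(x - 2) = 0 at x ∈ {0, 2, 4}; ∂C/∂y = -24y(y + 1)(y + 3) = 0 at y ∈ {-3, -1, 0}.
The Hessian is diagonal: diag(C_xx, C_yy). Second derivatives: C_xx(0)=-32, C_xx(2)=16, C_xx(4)=-32; C_yy(-3)=-144, C_yy(-1)=48, C_yy(0)=-72.
Local minima occur where both diagonal entries positive: (2, -1). Count: 1.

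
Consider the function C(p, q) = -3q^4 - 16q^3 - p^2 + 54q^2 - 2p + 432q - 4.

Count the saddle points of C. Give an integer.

C separates as a function of p plus a function of q, so ∇C=0 decouples.
∂C/∂p = -2(p + 1) = 0 at p ∈ {-1}; ∂C/∂q = -12(q - 3)(q + 3)(q + 4) = 0 at q ∈ {-4, -3, 3}.
The Hessian is diagonal: diag(C_pp, C_qq). Second derivatives: C_pp(-1)=-2; C_qq(-4)=-84, C_qq(-3)=72, C_qq(3)=-504.
Saddle points occur where the two diagonal entries have opposite signs: (-1, -3). Count: 1.

1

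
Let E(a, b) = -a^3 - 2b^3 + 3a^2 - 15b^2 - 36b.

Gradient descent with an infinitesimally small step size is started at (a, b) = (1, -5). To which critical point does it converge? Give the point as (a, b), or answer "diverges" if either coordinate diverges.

(0, -3)

E is separable, so gradient descent decouples: a follows -∂E/∂a, b follows -∂E/∂b.
∂E/∂a = -3a(a - 2); at a=1 this is 3, so a decreases.
∂E/∂b = -6(b + 2)(b + 3); at b=-5 this is -36, so b increases.
a converges to its nearest critical value 0 (a local min of the a-part); b converges to -3. The iterate converges to (0, -3).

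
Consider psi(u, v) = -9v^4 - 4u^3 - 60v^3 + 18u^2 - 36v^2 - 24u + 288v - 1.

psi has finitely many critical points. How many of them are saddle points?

3

psi separates as a function of u plus a function of v, so ∇psi=0 decouples.
∂psi/∂u = -12(u - 2)(u - 1) = 0 at u ∈ {1, 2}; ∂psi/∂v = -36(v - 1)(v + 2)(v + 4) = 0 at v ∈ {-4, -2, 1}.
The Hessian is diagonal: diag(psi_uu, psi_vv). Second derivatives: psi_uu(1)=12, psi_uu(2)=-12; psi_vv(-4)=-360, psi_vv(-2)=216, psi_vv(1)=-540.
Saddle points occur where the two diagonal entries have opposite signs: (1, -4), (1, 1), (2, -2). Count: 3.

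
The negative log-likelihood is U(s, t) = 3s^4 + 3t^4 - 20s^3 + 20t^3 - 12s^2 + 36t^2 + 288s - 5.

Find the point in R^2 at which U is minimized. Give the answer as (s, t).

U(s,t) separates as P(s) + Q(t) − 5, so its minimum is min P + min Q − 5.
P'(s) = 12(s - 4)(s - 3)(s + 2) vanishes at s ∈ {-2, 3, 4}; Q'(t) = 12t(t + 2)(t + 3) vanishes at t ∈ {-3, -2, 0}.
Local minima of P (where P''>0): P(-2)=-416, P(4)=448. Local minima of Q: Q(-3)=27, Q(0)=0.
So the global minimum of U is P(-2) + Q(0) − 5 = -416 + 0 − 5 = -421, attained at (-2, 0).

(-2, 0)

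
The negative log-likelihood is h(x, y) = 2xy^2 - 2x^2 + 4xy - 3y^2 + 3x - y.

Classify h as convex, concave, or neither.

neither

The term 2xy^2 is cubic, so the Hessian is not constant.
∂²h/∂y² = 4x - 6, which takes both signs as x varies (negative for sufficiently negative x). A diagonal entry of the Hessian changing sign means the Hessian is neither positive- nor negative-semidefinite on all of R^2.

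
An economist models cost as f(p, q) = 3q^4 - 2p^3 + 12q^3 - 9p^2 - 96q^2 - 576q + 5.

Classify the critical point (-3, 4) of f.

local minimum

The mixed partial ∂²f/∂p∂q is 0, so the Hessian at any point is diag(f_pp, f_qq) = diag(-6(2p + 3), 12(3q^2 + 6q - 16)).
At (-3, 4): H = diag(18, 672).
Both eigenvalues are positive, so H is positive definite: a local minimum.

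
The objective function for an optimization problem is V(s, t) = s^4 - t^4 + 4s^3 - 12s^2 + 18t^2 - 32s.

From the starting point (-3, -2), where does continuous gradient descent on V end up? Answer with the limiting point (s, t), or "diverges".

V is separable, so gradient descent decouples: s follows -∂V/∂s, t follows -∂V/∂t.
∂V/∂s = 4(s - 2)(s + 1)(s + 4); at s=-3 this is 40, so s decreases.
∂V/∂t = -4t(t - 3)(t + 3); at t=-2 this is -40, so t increases.
s converges to its nearest critical value -4 (a local min of the s-part); t converges to 0. The iterate converges to (-4, 0).

(-4, 0)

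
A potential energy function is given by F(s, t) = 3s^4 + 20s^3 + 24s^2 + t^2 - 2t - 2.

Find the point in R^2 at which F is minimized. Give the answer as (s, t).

(-4, 1)

F(s,t) separates as P(s) + Q(t) − 2, so its minimum is min P + min Q − 2.
P'(s) = 12s(s + 1)(s + 4) vanishes at s ∈ {-4, -1, 0}; Q'(t) = 2(t - 1) vanishes at t ∈ {1}.
Local minima of P (where P''>0): P(-4)=-128, P(0)=0. Local minima of Q: Q(1)=-1.
So the global minimum of F is P(-4) + Q(1) − 2 = -128 − 1 − 2 = -131, attained at (-4, 1).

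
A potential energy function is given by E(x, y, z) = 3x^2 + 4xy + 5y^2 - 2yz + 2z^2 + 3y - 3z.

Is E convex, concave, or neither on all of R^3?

convex

E is quadratic, so its Hessian is the constant matrix H = [[6, 4, 0], [4, 10, -2], [0, -2, 4]].
Leading principal minors: 6, 44, 152.
All positive ⇒ H ≻ 0 ⇒ convex.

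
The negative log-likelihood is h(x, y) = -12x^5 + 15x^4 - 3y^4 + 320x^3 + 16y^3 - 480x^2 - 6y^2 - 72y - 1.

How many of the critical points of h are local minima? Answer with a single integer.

2

h separates as a function of x plus a function of y, so ∇h=0 decouples.
∂h/∂x = -60x(x - 4)(x - 1)(x + 4) = 0 at x ∈ {-4, 0, 1, 4}; ∂h/∂y = -12(y - 3)(y - 2)(y + 1) = 0 at y ∈ {-1, 2, 3}.
The Hessian is diagonal: diag(h_xx, h_yy). Second derivatives: h_xx(-4)=9600, h_xx(0)=-960, h_xx(1)=900, h_xx(4)=-5760; h_yy(-1)=-144, h_yy(2)=36, h_yy(3)=-48.
Local minima occur where both diagonal entries positive: (-4, 2), (1, 2). Count: 2.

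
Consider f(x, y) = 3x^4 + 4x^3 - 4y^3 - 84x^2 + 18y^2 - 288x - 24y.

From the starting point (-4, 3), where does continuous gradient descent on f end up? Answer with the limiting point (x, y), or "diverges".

diverges

f is separable, so gradient descent decouples: x follows -∂f/∂x, y follows -∂f/∂y.
∂f/∂x = 12(x - 4)(x + 2)(x + 3); at x=-4 this is -192, so x increases.
∂f/∂y = -12(y - 2)(y - 1); at y=3 this is -24, so y increases.
The y-coordinate has no critical point in that direction and runs off to infinity.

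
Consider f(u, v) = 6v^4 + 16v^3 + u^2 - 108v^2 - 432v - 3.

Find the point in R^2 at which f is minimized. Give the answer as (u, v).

(0, 3)

f(u,v) separates as P(u) + Q(v) − 3, so its minimum is min P + min Q − 3.
P'(u) = 2u vanishes at u ∈ {0}; Q'(v) = 24(v - 3)(v + 2)(v + 3) vanishes at v ∈ {-3, -2, 3}.
Local minima of P (where P''>0): P(0)=0. Local minima of Q: Q(-3)=378, Q(3)=-1350.
So the global minimum of f is P(0) + Q(3) − 3 = 0 − 1350 − 3 = -1353, attained at (0, 3).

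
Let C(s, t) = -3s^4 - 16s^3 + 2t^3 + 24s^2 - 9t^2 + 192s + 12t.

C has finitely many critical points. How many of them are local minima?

C separates as a function of s plus a function of t, so ∇C=0 decouples.
∂C/∂s = -12(s - 2)(s + 2)(s + 4) = 0 at s ∈ {-4, -2, 2}; ∂C/∂t = 6(t - 2)(t - 1) = 0 at t ∈ {1, 2}.
The Hessian is diagonal: diag(C_ss, C_tt). Second derivatives: C_ss(-4)=-144, C_ss(-2)=96, C_ss(2)=-288; C_tt(1)=-6, C_tt(2)=6.
Local minima occur where both diagonal entries positive: (-2, 2). Count: 1.

1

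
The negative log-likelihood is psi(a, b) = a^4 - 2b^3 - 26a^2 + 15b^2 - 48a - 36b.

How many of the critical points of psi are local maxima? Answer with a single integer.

1

psi separates as a function of a plus a function of b, so ∇psi=0 decouples.
∂psi/∂a = 4(a - 4)(a + 1)(a + 3) = 0 at a ∈ {-3, -1, 4}; ∂psi/∂b = -6(b - 3)(b - 2) = 0 at b ∈ {2, 3}.
The Hessian is diagonal: diag(psi_aa, psi_bb). Second derivatives: psi_aa(-3)=56, psi_aa(-1)=-40, psi_aa(4)=140; psi_bb(2)=6, psi_bb(3)=-6.
Local maxima occur where both diagonal entries negative: (-1, 3). Count: 1.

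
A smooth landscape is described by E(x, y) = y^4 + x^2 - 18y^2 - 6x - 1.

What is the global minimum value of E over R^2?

E(x,y) separates as P(x) + Q(y) − 1, so its minimum is min P + min Q − 1.
P'(x) = 2x - 6 vanishes at x ∈ {3}; Q'(y) = 4y(y - 3)(y + 3) vanishes at y ∈ {-3, 0, 3}.
Local minima of P (where P''>0): P(3)=-9. Local minima of Q: Q(-3)=-81, Q(3)=-81.
So the global minimum of E is P(3) + Q(-3) − 1 = -9 − 81 − 1 = -91, attained at (3, -3).

-91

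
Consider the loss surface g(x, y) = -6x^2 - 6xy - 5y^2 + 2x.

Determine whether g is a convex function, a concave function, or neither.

g is quadratic, so its Hessian is the constant matrix H = [[-12, -6], [-6, -10]].
det(H) = 84, tr(H) = -22.
det(H) > 0 and tr(H) < 0, so H is negative definite everywhere: concave.

concave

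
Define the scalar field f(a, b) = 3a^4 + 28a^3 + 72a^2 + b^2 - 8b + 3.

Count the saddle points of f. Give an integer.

1

f separates as a function of a plus a function of b, so ∇f=0 decouples.
∂f/∂a = 12a(a + 3)(a + 4) = 0 at a ∈ {-4, -3, 0}; ∂f/∂b = 2(b - 4) = 0 at b ∈ {4}.
The Hessian is diagonal: diag(f_aa, f_bb). Second derivatives: f_aa(-4)=48, f_aa(-3)=-36, f_aa(0)=144; f_bb(4)=2.
Saddle points occur where the two diagonal entries have opposite signs: (-3, 4). Count: 1.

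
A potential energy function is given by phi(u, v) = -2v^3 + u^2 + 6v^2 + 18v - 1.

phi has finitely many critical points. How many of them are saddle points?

phi separates as a function of u plus a function of v, so ∇phi=0 decouples.
∂phi/∂u = 2u = 0 at u ∈ {0}; ∂phi/∂v = -6(v - 3)(v + 1) = 0 at v ∈ {-1, 3}.
The Hessian is diagonal: diag(phi_uu, phi_vv). Second derivatives: phi_uu(0)=2; phi_vv(-1)=24, phi_vv(3)=-24.
Saddle points occur where the two diagonal entries have opposite signs: (0, 3). Count: 1.

1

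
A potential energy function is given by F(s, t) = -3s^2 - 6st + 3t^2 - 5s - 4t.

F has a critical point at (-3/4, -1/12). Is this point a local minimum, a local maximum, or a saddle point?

The Hessian of F is constant: H = [[-6, -6], [-6, 6]].
det(H) = (-6)·6 − (-6)² = -72.
Since det(H) < 0, H is indefinite and the critical point is a saddle point.

saddle point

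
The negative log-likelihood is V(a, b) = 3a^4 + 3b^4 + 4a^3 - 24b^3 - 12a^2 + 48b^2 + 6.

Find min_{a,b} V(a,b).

-26

V(a,b) separates as P(a) + Q(b) + 6, so its minimum is min P + min Q + 6.
P'(a) = 12a(a - 1)(a + 2) vanishes at a ∈ {-2, 0, 1}; Q'(b) = 12b(b - 4)(b - 2) vanishes at b ∈ {0, 2, 4}.
Local minima of P (where P''>0): P(-2)=-32, P(1)=-5. Local minima of Q: Q(0)=0, Q(4)=0.
So the global minimum of V is P(-2) + Q(0) + 6 = -32 + 0 + 6 = -26, attained at (-2, 0).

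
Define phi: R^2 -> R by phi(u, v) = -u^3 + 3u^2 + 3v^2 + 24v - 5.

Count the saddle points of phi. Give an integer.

phi separates as a function of u plus a function of v, so ∇phi=0 decouples.
∂phi/∂u = -3u(u - 2) = 0 at u ∈ {0, 2}; ∂phi/∂v = 6(v + 4) = 0 at v ∈ {-4}.
The Hessian is diagonal: diag(phi_uu, phi_vv). Second derivatives: phi_uu(0)=6, phi_uu(2)=-6; phi_vv(-4)=6.
Saddle points occur where the two diagonal entries have opposite signs: (2, -4). Count: 1.

1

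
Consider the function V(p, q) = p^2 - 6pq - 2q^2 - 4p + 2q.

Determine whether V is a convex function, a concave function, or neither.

neither

V is quadratic, so its Hessian is the constant matrix H = [[2, -6], [-6, -4]].
det(H) = -44, tr(H) = -2.
det(H) < 0, so H is indefinite: neither convex nor concave.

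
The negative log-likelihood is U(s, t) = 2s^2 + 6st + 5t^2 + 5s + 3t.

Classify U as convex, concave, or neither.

U is quadratic, so its Hessian is the constant matrix H = [[4, 6], [6, 10]].
det(H) = 4, tr(H) = 14.
det(H) > 0 and tr(H) > 0, so H is positive definite everywhere: convex.

convex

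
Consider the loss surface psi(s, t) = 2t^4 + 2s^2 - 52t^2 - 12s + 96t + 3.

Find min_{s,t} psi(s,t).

psi(s,t) separates as P(s) + Q(t) + 3, so its minimum is min P + min Q + 3.
P'(s) = 4s - 12 vanishes at s ∈ {3}; Q'(t) = 8(t - 3)(t - 1)(t + 4) vanishes at t ∈ {-4, 1, 3}.
Local minima of P (where P''>0): P(3)=-18. Local minima of Q: Q(-4)=-704, Q(3)=-18.
So the global minimum of psi is P(3) + Q(-4) + 3 = -18 − 704 + 3 = -719, attained at (3, -4).

-719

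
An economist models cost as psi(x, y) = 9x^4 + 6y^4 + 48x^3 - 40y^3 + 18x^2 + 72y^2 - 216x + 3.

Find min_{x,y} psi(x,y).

psi(x,y) separates as P(x) + Q(y) + 3, so its minimum is min P + min Q + 3.
P'(x) = 36(x - 1)(x + 2)(x + 3) vanishes at x ∈ {-3, -2, 1}; Q'(y) = 24y(y - 3)(y - 2) vanishes at y ∈ {0, 2, 3}.
Local minima of P (where P''>0): P(-3)=243, P(1)=-141. Local minima of Q: Q(0)=0, Q(3)=54.
So the global minimum of psi is P(1) + Q(0) + 3 = -141 + 0 + 3 = -138, attained at (1, 0).

-138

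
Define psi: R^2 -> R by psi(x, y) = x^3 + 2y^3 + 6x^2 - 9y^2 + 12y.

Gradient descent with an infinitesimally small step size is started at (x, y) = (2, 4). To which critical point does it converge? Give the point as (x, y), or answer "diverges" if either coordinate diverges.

(0, 2)

psi is separable, so gradient descent decouples: x follows -∂psi/∂x, y follows -∂psi/∂y.
∂psi/∂x = 3x(x + 4); at x=2 this is 36, so x decreases.
∂psi/∂y = 6(y - 2)(y - 1); at y=4 this is 36, so y decreases.
x converges to its nearest critical value 0 (a local min of the x-part); y converges to 2. The iterate converges to (0, 2).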